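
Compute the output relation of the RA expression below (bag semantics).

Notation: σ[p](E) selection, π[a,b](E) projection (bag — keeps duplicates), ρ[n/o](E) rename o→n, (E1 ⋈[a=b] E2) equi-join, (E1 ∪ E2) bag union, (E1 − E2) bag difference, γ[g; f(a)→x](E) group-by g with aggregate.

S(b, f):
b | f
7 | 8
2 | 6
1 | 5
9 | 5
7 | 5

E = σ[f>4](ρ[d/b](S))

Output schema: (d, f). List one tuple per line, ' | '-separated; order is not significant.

Subexpression sizes:
  S → 5
  ρ[d/b](S) → 5
  σ[f>4](ρ[d/b](S)) → 5

== RESULT ==
d | f
1 | 5
2 | 6
7 | 5
7 | 8
9 | 5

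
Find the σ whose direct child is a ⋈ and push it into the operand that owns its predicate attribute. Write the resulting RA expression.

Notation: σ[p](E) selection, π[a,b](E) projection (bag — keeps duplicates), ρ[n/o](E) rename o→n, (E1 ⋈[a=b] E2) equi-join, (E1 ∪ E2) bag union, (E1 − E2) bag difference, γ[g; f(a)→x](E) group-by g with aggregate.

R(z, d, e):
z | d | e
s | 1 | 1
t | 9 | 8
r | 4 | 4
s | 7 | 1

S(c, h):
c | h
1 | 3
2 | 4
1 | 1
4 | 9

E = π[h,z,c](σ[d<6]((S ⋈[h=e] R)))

σ filters on d, owned by the right side.
E' = π[h,z,c]((S ⋈[h=e] σ[d<6](R)))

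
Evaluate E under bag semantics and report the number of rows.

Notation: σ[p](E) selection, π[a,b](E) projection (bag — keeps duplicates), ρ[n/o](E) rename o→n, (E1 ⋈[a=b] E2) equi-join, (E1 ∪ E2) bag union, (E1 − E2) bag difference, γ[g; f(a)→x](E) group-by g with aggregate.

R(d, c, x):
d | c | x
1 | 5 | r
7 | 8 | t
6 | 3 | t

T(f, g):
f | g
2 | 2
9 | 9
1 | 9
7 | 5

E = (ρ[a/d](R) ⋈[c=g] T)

Row counts bottom-up:
  R → 3
  ρ[a/d](R) → 3
  T → 4
  (ρ[a/d](R) ⋈[c=g] T) → 1

|E| = 1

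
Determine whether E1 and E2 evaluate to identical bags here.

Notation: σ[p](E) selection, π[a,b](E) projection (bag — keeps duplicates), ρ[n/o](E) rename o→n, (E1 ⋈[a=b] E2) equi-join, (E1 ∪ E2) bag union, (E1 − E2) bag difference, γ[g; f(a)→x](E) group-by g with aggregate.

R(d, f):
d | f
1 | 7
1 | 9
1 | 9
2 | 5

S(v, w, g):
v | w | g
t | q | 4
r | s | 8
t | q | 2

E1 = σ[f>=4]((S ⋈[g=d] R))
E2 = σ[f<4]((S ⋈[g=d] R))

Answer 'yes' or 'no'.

E1 subexpression sizes:
  S → 3
  R → 4
  (S ⋈[g=d] R) → 1
  σ[f>=4]((S ⋈[g=d] R)) → 1
E2 subexpression sizes:
  S → 3
  R → 4
  (S ⋈[g=d] R) → 1
  σ[f<4]((S ⋈[g=d] R)) → 0

E1 result:
v | w | g | d | f
t | q | 2 | 2 | 5
E2 result:
v | w | g | d | f
(0 rows)
Witness: ('t', 'q', 2, 2, 5) appears 1× in E1 but 0× in E2.

no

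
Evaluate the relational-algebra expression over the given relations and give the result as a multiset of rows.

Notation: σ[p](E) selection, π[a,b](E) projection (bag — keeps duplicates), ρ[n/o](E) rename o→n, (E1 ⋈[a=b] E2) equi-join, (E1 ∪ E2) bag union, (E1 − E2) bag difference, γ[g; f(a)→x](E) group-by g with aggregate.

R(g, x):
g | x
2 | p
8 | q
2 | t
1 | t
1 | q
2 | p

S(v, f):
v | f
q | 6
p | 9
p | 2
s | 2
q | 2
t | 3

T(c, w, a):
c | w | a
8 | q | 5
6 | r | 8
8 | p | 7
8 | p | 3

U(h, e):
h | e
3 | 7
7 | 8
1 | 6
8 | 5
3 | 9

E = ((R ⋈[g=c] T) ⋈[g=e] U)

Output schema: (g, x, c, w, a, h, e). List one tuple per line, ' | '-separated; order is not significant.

Stepwise |·|:
  R → 6
  T → 4
  (R ⋈[g=c] T) → 3
  U → 5
  ((R ⋈[g=c] T) ⋈[g=e] U) → 3

== RESULT ==
g | x | c | w | a | h | e
8 | q | 8 | p | 3 | 7 | 8
8 | q | 8 | p | 7 | 7 | 8
8 | q | 8 | q | 5 | 7 | 8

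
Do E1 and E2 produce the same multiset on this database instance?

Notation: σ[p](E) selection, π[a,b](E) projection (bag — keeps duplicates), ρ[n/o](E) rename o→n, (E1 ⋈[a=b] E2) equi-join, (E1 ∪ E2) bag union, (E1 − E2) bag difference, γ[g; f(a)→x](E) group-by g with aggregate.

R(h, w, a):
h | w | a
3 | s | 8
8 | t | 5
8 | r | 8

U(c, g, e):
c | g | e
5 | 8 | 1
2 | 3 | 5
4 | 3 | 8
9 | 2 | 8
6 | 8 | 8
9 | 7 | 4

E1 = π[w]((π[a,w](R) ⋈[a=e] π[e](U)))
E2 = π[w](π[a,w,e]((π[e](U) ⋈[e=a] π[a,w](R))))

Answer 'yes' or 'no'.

E1 stepwise |·|:
  R → 3
  π[a,w](R) → 3
  U → 6
  π[e](U) → 6
  (π[a,w](R) ⋈[a=e] π[e](U)) → 7
  π[w]((π[a,w](R) ⋈[a=e] π[e](U))) → 7
E2 stepwise |·|:
  U → 6
  π[e](U) → 6
  R → 3
  π[a,w](R) → 3
  (π[e](U) ⋈[e=a] π[a,w](R)) → 7
  π[a,w,e]((π[e](U) ⋈[e=a] π[a,w](R))) → 7
  π[w](π[a,w,e]((π[e](U) ⋈[e=a] π[a,w](R)))) → 7

E1 and E2 produce the same multiset:
w
r
r
r
s
s
s
t

yes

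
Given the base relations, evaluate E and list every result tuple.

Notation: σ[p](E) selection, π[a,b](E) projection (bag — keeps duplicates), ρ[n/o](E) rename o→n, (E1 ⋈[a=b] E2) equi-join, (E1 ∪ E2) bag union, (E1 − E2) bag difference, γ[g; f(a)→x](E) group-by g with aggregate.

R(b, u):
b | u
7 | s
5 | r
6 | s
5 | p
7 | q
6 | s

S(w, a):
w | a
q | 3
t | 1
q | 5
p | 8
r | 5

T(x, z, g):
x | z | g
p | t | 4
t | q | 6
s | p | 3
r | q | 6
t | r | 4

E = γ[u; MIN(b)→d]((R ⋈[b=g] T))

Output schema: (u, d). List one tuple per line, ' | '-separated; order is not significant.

Row counts bottom-up:
  R → 6
  T → 5
  (R ⋈[b=g] T) → 4
  γ[u; MIN(b)→d]((R ⋈[b=g] T)) → 1

== RESULT ==
u | d
s | 6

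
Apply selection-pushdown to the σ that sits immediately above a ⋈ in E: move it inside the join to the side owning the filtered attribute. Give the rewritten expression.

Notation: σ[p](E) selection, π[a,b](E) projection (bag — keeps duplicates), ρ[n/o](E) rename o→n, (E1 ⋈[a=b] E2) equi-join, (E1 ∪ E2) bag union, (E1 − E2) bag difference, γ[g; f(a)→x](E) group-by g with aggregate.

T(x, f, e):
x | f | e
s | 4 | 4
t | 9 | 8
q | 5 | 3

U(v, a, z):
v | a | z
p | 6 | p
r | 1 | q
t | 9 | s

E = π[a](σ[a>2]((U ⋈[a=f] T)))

σ filters on a, owned by the left side.
E' = π[a]((σ[a>2](U) ⋈[a=f] T))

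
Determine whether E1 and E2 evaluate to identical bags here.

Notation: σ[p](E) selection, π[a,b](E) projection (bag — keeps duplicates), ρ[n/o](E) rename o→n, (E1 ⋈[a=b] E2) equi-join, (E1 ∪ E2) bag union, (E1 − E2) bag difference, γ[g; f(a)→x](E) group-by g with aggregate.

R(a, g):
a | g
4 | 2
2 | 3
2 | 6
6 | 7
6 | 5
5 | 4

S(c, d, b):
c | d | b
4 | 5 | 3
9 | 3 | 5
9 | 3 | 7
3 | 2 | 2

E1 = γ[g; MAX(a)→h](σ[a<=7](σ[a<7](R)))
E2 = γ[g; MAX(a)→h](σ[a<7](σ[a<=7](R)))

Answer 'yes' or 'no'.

E1 per-node cardinality:
  R → 6
  σ[a<7](R) → 6
  σ[a<=7](σ[a<7](R)) → 6
  γ[g; MAX(a)→h](σ[a<=7](σ[a<7](R))) → 6
E2 per-node cardinality:
  R → 6
  σ[a<=7](R) → 6
  σ[a<7](σ[a<=7](R)) → 6
  γ[g; MAX(a)→h](σ[a<7](σ[a<=7](R))) → 6

E1 and E2 produce the same multiset:
g | h
2 | 4
3 | 2
4 | 5
5 | 6
6 | 2
7 | 6

yes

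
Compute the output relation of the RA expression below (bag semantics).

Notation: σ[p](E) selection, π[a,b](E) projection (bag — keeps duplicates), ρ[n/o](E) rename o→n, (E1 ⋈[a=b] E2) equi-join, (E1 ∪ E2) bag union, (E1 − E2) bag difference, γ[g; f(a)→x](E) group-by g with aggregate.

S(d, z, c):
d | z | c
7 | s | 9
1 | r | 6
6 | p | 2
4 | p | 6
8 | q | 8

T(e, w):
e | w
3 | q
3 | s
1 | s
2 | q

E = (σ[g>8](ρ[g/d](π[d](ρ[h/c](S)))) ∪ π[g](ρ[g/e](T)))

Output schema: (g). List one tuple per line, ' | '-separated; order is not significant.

Subexpression sizes:
  S → 5
  ρ[h/c](S) → 5
  π[d](ρ[h/c](S)) → 5
  ρ[g/d](π[d](ρ[h/c](S))) → 5
  σ[g>8](ρ[g/d](π[d](ρ[h/c](S)))) → 0
  T → 4
  ρ[g/e](T) → 4
  π[g](ρ[g/e](T)) → 4
  (σ[g>8](ρ[g/d](π[d](ρ[h/c](S)))) ∪ π[g](ρ[g/e](T))) → 4

== RESULT ==
g
1
2
3
3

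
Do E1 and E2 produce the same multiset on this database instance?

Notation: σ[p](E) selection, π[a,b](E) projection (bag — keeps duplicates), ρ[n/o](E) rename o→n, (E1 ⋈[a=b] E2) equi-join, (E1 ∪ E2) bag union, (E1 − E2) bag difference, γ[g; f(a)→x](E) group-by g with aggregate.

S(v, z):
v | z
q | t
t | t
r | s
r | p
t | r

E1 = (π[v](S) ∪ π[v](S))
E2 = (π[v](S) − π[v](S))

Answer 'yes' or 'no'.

E1 row counts bottom-up:
  S → 5
  π[v](S) → 5
  S → 5
  π[v](S) → 5
  (π[v](S) ∪ π[v](S)) → 10
E2 row counts bottom-up:
  S → 5
  π[v](S) → 5
  S → 5
  π[v](S) → 5
  (π[v](S) − π[v](S)) → 0

E1 result:
v
q
q
r
r
r
r
t
t
t
t
E2 result:
v
(0 rows)
Witness: ('t',) appears 4× in E1 but 0× in E2.

no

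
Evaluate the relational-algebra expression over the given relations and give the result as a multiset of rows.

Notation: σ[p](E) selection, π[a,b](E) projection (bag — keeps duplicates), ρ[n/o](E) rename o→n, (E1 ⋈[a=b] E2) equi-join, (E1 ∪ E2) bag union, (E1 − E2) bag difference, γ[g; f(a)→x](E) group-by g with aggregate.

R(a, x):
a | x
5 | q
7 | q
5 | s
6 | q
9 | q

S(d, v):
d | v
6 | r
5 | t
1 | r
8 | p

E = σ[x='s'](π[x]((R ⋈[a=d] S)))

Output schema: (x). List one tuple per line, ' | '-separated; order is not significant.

Per-node cardinality:
  R → 5
  S → 4
  (R ⋈[a=d] S) → 3
  π[x]((R ⋈[a=d] S)) → 3
  σ[x='s'](π[x]((R ⋈[a=d] S))) → 1

== RESULT ==
x
s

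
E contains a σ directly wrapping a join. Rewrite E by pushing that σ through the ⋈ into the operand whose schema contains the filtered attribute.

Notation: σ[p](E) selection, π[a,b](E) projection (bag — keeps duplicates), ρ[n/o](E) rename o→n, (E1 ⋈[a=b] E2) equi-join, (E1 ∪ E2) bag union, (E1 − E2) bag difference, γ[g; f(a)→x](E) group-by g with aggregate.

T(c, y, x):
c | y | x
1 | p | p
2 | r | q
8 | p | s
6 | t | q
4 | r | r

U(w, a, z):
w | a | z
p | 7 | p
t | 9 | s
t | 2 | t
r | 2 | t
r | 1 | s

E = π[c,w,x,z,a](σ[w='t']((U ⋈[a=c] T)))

σ filters on w, owned by the left side.
E' = π[c,w,x,z,a]((σ[w='t'](U) ⋈[a=c] T))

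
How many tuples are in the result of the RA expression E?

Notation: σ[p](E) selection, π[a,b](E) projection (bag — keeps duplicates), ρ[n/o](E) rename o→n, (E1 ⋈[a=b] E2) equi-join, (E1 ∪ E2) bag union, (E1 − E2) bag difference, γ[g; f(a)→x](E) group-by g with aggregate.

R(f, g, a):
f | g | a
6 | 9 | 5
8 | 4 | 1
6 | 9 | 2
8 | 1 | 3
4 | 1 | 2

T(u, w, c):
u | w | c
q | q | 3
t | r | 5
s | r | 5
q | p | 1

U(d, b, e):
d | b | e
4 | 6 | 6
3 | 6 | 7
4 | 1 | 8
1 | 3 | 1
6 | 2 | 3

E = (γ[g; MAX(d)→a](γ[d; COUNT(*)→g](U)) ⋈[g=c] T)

Row counts bottom-up:
  U → 5
  γ[d; COUNT(*)→g](U) → 4
  γ[g; MAX(d)→a](γ[d; COUNT(*)→g](U)) → 2
  T → 4
  (γ[g; MAX(d)→a](γ[d; COUNT(*)→g](U)) ⋈[g=c] T) → 1

|E| = 1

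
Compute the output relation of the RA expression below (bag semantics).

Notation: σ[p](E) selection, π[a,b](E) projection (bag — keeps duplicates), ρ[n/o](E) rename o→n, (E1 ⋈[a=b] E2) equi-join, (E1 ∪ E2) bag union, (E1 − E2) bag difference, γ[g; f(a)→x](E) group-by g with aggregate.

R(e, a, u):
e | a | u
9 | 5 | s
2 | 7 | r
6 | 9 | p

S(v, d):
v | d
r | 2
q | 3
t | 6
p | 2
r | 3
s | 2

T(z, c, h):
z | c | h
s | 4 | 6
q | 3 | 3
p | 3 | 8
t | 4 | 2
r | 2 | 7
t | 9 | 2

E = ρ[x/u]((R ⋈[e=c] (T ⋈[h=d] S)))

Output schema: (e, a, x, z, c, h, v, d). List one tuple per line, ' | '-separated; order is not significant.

Row counts bottom-up:
  R → 3
  T → 6
  S → 6
  (T ⋈[h=d] S) → 9
  (R ⋈[e=c] (T ⋈[h=d] S)) → 3
  ρ[x/u]((R ⋈[e=c] (T ⋈[h=d] S))) → 3

== RESULT ==
e | a | x | z | c | h | v | d
9 | 5 | s | t | 9 | 2 | p | 2
9 | 5 | s | t | 9 | 2 | r | 2
9 | 5 | s | t | 9 | 2 | s | 2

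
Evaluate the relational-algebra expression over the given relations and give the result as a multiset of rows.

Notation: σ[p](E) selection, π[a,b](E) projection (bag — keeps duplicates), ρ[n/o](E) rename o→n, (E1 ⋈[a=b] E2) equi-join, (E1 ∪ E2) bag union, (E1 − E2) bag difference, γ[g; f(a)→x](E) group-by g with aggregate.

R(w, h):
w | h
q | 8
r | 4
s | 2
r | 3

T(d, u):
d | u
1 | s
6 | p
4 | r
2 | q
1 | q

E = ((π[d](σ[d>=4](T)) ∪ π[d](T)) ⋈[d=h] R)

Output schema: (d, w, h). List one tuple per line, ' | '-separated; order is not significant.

Stepwise |·|:
  T → 5
  σ[d>=4](T) → 2
  π[d](σ[d>=4](T)) → 2
  T → 5
  π[d](T) → 5
  (π[d](σ[d>=4](T)) ∪ π[d](T)) → 7
  R → 4
  ((π[d](σ[d>=4](T)) ∪ π[d](T)) ⋈[d=h] R) → 3

== RESULT ==
d | w | h
2 | s | 2
4 | r | 4
4 | r | 4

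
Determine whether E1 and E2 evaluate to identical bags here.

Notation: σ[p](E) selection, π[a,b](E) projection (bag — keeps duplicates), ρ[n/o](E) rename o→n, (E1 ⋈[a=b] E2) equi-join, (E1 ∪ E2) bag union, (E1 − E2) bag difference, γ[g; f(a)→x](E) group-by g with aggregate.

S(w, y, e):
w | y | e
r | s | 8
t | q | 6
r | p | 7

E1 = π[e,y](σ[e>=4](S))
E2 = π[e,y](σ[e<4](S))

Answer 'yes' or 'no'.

E1 per-node cardinality:
  S → 3
  σ[e>=4](S) → 3
  π[e,y](σ[e>=4](S)) → 3
E2 per-node cardinality:
  S → 3
  σ[e<4](S) → 0
  π[e,y](σ[e<4](S)) → 0

E1 result:
e | y
6 | q
7 | p
8 | s
E2 result:
e | y
(0 rows)
Witness: (6, 'q') appears 1× in E1 but 0× in E2.

no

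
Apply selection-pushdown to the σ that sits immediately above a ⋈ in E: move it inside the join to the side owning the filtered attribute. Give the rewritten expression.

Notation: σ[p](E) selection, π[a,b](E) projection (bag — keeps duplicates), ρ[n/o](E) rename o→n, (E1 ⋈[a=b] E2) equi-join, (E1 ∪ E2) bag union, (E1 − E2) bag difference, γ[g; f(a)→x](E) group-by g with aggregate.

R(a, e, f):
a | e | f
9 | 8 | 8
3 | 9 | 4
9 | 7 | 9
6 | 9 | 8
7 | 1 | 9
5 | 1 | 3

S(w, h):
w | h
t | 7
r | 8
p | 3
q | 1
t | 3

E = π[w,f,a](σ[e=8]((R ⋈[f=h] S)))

σ filters on e, owned by the left side.
E' = π[w,f,a]((σ[e=8](R) ⋈[f=h] S))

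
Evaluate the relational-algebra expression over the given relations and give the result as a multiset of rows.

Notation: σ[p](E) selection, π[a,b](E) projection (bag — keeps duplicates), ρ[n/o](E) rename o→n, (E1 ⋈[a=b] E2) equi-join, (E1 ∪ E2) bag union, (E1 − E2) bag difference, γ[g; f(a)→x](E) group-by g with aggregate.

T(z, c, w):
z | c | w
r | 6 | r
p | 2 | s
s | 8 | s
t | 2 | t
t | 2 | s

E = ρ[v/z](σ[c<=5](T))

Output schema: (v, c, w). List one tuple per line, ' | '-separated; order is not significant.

Per-node cardinality:
  T → 5
  σ[c<=5](T) → 3
  ρ[v/z](σ[c<=5](T)) → 3

== RESULT ==
v | c | w
p | 2 | s
t | 2 | s
t | 2 | t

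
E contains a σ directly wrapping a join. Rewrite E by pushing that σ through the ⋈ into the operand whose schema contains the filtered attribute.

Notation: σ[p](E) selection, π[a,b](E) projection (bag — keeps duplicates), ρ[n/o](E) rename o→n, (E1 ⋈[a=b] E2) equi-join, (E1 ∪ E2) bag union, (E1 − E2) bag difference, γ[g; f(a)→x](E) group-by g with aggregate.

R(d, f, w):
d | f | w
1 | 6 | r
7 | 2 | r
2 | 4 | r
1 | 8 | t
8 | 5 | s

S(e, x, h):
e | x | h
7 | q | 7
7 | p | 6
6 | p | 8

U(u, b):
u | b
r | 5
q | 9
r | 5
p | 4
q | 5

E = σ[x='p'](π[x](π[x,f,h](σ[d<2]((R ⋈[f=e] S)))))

σ filters on d, owned by the left side.
E' = σ[x='p'](π[x](π[x,f,h]((σ[d<2](R) ⋈[f=e] S))))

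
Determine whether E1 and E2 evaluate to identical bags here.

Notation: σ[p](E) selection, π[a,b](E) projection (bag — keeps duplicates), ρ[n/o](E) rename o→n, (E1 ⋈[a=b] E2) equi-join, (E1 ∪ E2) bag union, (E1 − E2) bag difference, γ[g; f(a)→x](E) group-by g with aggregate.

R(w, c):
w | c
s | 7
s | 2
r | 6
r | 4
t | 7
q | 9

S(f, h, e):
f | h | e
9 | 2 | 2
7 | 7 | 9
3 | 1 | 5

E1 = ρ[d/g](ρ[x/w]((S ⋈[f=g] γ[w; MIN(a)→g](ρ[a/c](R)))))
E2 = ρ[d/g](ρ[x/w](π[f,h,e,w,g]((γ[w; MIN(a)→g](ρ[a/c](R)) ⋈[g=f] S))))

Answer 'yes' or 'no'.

E1 subexpression sizes:
  S → 3
  R → 6
  ρ[a/c](R) → 6
  γ[w; MIN(a)→g](ρ[a/c](R)) → 4
  (S ⋈[f=g] γ[w; MIN(a)→g](ρ[a/c](R))) → 2
  ρ[x/w]((S ⋈[f=g] γ[w; MIN(a)→g](ρ[a/c](R)))) → 2
  ρ[d/g](ρ[x/w]((S ⋈[f=g] γ[w; MIN(a)→g](ρ[a/c](R))))) → 2
E2 subexpression sizes:
  R → 6
  ρ[a/c](R) → 6
  γ[w; MIN(a)→g](ρ[a/c](R)) → 4
  S → 3
  (γ[w; MIN(a)→g](ρ[a/c](R)) ⋈[g=f] S) → 2
  π[f,h,e,w,g]((γ[w; MIN(a)→g](ρ[a/c](R)) ⋈[g=f] S)) → 2
  ρ[x/w](π[f,h,e,w,g]((γ[w; MIN(a)→g](ρ[a/c](R)) ⋈[g=f] S))) → 2
  ρ[d/g](ρ[x/w](π[f,h,e,w,g]((γ[w; MIN(a)→g](ρ[a/c](R)) ⋈[g=f] S)))) → 2

E1 and E2 produce the same multiset:
f | h | e | x | d
7 | 7 | 9 | t | 7
9 | 2 | 2 | q | 9

yes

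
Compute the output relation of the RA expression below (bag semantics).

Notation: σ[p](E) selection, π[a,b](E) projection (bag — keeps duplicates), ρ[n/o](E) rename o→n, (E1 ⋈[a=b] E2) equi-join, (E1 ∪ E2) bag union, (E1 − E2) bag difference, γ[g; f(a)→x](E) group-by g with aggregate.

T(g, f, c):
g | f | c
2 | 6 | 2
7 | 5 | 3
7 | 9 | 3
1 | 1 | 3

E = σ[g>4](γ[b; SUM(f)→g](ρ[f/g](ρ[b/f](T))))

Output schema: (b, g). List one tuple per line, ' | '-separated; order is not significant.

Row counts bottom-up:
  T → 4
  ρ[b/f](T) → 4
  ρ[f/g](ρ[b/f](T)) → 4
  γ[b; SUM(f)→g](ρ[f/g](ρ[b/f](T))) → 4
  σ[g>4](γ[b; SUM(f)→g](ρ[f/g](ρ[b/f](T)))) → 2

== RESULT ==
b | g
5 | 7
9 | 7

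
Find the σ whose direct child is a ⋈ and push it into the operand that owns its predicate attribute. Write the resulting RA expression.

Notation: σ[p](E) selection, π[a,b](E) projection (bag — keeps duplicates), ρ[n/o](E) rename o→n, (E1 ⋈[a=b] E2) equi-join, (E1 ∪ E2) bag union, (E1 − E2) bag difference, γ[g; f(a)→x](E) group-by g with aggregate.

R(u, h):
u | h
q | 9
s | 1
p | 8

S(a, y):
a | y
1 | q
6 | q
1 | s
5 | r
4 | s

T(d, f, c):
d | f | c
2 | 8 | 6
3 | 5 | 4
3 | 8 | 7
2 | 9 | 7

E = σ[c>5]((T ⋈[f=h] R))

σ filters on c, owned by the left side.
E' = (σ[c>5](T) ⋈[f=h] R)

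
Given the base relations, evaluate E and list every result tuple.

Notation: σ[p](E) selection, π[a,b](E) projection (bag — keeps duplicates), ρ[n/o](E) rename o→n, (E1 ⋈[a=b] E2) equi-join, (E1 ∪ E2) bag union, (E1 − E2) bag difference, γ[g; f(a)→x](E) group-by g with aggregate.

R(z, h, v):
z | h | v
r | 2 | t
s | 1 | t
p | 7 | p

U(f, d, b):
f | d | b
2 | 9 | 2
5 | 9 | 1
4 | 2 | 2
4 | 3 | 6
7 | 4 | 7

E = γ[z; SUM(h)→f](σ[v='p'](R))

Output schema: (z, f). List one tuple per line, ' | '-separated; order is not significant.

Per-node cardinality:
  R → 3
  σ[v='p'](R) → 1
  γ[z; SUM(h)→f](σ[v='p'](R)) → 1

== RESULT ==
z | f
p | 7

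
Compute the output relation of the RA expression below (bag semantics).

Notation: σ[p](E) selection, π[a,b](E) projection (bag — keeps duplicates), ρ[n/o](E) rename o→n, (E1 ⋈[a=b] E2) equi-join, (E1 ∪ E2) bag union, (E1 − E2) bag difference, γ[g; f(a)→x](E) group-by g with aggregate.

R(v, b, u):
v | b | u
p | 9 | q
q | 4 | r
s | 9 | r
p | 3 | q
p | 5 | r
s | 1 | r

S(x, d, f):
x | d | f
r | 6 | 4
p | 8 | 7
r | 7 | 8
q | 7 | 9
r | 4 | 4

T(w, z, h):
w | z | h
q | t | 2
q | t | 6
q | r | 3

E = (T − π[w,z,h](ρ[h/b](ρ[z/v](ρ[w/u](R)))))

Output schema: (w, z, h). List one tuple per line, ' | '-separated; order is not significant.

Stepwise |·|:
  T → 3
  R → 6
  ρ[w/u](R) → 6
  ρ[z/v](ρ[w/u](R)) → 6
  ρ[h/b](ρ[z/v](ρ[w/u](R))) → 6
  π[w,z,h](ρ[h/b](ρ[z/v](ρ[w/u](R)))) → 6
  (T − π[w,z,h](ρ[h/b](ρ[z/v](ρ[w/u](R))))) → 3

== RESULT ==
w | z | h
q | r | 3
q | t | 2
q | t | 6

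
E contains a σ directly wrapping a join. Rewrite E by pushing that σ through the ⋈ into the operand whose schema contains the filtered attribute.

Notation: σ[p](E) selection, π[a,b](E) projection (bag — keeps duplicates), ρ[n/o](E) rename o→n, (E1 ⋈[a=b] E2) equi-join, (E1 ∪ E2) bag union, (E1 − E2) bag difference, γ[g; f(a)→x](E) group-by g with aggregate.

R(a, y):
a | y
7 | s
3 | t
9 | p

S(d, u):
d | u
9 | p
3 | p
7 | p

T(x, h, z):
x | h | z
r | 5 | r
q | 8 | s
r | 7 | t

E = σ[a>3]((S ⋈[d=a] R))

σ filters on a, owned by the right side.
E' = (S ⋈[d=a] σ[a>3](R))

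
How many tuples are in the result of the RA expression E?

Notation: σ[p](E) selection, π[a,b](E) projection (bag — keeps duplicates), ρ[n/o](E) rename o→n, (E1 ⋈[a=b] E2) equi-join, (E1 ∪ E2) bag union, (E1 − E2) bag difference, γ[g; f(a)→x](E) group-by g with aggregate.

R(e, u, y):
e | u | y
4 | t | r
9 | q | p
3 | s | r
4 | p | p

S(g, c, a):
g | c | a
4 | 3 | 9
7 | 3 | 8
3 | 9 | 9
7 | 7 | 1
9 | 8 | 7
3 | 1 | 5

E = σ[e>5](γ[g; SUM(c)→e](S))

Per-node cardinality:
  S → 6
  γ[g; SUM(c)→e](S) → 4
  σ[e>5](γ[g; SUM(c)→e](S)) → 3

|E| = 3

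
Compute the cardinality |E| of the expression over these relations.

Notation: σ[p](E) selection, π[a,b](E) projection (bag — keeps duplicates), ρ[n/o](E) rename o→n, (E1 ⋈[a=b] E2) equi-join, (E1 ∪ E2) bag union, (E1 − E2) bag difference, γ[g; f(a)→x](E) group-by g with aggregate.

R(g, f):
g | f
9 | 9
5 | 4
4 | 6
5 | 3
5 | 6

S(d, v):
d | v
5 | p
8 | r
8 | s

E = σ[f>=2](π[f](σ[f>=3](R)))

Subexpression sizes:
  R → 5
  σ[f>=3](R) → 5
  π[f](σ[f>=3](R)) → 5
  σ[f>=2](π[f](σ[f>=3](R))) → 5

|E| = 5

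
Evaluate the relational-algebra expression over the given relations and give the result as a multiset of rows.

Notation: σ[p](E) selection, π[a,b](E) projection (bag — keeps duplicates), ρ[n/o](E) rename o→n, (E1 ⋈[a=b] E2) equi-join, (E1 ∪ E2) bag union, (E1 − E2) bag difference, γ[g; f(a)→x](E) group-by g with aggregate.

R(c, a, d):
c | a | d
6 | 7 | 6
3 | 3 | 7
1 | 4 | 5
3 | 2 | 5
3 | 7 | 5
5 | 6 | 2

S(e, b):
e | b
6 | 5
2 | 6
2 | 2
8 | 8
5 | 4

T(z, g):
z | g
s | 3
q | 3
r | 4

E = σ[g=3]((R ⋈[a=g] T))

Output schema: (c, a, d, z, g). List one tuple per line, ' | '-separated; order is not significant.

Subexpression sizes:
  R → 6
  T → 3
  (R ⋈[a=g] T) → 3
  σ[g=3]((R ⋈[a=g] T)) → 2

== RESULT ==
c | a | d | z | g
3 | 3 | 7 | q | 3
3 | 3 | 7 | s | 3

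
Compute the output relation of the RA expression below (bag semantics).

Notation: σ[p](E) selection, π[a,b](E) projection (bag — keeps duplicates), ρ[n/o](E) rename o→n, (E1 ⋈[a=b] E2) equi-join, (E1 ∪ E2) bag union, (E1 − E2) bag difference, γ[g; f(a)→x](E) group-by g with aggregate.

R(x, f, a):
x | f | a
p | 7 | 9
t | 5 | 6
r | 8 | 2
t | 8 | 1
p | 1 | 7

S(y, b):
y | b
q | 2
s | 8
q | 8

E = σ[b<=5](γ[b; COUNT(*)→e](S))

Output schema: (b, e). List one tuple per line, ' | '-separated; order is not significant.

Subexpression sizes:
  S → 3
  γ[b; COUNT(*)→e](S) → 2
  σ[b<=5](γ[b; COUNT(*)→e](S)) → 1

== RESULT ==
b | e
2 | 1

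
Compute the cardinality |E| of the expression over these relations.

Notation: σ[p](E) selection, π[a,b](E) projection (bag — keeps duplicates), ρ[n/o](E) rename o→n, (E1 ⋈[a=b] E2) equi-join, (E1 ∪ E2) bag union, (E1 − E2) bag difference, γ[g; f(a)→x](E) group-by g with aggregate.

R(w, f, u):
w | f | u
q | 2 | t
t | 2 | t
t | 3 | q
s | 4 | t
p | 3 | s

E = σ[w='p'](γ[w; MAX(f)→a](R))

Subexpression sizes:
  R → 5
  γ[w; MAX(f)→a](R) → 4
  σ[w='p'](γ[w; MAX(f)→a](R)) → 1

|E| = 1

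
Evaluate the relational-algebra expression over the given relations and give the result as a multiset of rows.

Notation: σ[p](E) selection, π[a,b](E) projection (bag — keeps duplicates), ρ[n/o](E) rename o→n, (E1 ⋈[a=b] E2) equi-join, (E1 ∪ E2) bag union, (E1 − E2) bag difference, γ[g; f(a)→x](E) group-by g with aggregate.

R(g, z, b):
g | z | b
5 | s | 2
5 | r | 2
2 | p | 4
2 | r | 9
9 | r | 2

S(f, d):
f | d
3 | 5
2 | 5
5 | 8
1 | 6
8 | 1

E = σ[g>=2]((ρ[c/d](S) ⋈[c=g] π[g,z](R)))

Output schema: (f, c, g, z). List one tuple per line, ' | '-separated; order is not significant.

Per-node cardinality:
  S → 5
  ρ[c/d](S) → 5
  R → 5
  π[g,z](R) → 5
  (ρ[c/d](S) ⋈[c=g] π[g,z](R)) → 4
  σ[g>=2]((ρ[c/d](S) ⋈[c=g] π[g,z](R))) → 4

== RESULT ==
f | c | g | z
2 | 5 | 5 | r
2 | 5 | 5 | s
3 | 5 | 5 | r
3 | 5 | 5 | s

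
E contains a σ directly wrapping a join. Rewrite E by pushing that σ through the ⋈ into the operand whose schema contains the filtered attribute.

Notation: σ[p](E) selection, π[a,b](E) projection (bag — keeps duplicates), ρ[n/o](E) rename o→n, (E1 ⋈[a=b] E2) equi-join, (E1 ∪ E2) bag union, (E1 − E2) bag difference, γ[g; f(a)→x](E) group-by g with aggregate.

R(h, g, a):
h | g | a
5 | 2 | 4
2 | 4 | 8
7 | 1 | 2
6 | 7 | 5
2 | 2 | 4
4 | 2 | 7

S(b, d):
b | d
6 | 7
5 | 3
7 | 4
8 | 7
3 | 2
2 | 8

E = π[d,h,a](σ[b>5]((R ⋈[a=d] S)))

σ filters on b, owned by the right side.
E' = π[d,h,a]((R ⋈[a=d] σ[b>5](S)))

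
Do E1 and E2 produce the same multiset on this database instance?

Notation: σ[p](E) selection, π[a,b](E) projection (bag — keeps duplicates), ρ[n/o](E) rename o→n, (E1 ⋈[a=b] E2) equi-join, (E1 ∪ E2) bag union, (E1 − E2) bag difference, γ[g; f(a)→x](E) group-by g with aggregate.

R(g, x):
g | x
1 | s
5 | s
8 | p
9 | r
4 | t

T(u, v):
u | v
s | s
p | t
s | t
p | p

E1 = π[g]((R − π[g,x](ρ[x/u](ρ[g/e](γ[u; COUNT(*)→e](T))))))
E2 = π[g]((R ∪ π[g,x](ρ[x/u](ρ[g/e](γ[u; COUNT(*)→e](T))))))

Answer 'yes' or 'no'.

E1 subexpression sizes:
  R → 5
  T → 4
  γ[u; COUNT(*)→e](T) → 2
  ρ[g/e](γ[u; COUNT(*)→e](T)) → 2
  ρ[x/u](ρ[g/e](γ[u; COUNT(*)→e](T))) → 2
  π[g,x](ρ[x/u](ρ[g/e](γ[u; COUNT(*)→e](T)))) → 2
  (R − π[g,x](ρ[x/u](ρ[g/e](γ[u; COUNT(*)→e](T))))) → 5
  π[g]((R − π[g,x](ρ[x/u](ρ[g/e](γ[u; COUNT(*)→e](T)))))) → 5
E2 subexpression sizes:
  R → 5
  T → 4
  γ[u; COUNT(*)→e](T) → 2
  ρ[g/e](γ[u; COUNT(*)→e](T)) → 2
  ρ[x/u](ρ[g/e](γ[u; COUNT(*)→e](T))) → 2
  π[g,x](ρ[x/u](ρ[g/e](γ[u; COUNT(*)→e](T)))) → 2
  (R ∪ π[g,x](ρ[x/u](ρ[g/e](γ[u; COUNT(*)→e](T))))) → 7
  π[g]((R ∪ π[g,x](ρ[x/u](ρ[g/e](γ[u; COUNT(*)→e](T)))))) → 7

E1 result:
g
1
4
5
8
9
E2 result:
g
1
2
2
4
5
8
9
Witness: (2,) appears 0× in E1 but 2× in E2.

no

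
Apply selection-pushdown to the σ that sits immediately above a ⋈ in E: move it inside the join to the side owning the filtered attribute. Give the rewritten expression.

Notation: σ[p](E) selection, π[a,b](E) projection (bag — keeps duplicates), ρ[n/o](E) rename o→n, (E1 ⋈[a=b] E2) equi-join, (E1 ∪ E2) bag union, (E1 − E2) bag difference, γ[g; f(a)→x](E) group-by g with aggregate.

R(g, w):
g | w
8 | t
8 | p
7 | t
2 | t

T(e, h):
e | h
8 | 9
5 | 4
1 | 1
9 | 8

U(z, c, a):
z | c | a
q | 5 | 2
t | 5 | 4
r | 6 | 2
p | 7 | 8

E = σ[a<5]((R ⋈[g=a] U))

σ filters on a, owned by the right side.
E' = (R ⋈[g=a] σ[a<5](U))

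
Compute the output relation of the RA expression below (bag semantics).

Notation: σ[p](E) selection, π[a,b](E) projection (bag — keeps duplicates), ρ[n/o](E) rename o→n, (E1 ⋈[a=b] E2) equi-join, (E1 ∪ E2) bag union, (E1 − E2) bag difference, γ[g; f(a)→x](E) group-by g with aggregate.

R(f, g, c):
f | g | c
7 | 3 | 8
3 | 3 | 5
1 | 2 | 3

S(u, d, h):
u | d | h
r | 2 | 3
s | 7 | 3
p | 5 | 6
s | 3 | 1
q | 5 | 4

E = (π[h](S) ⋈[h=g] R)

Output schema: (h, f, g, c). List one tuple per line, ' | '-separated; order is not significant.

Row counts bottom-up:
  S → 5
  π[h](S) → 5
  R → 3
  (π[h](S) ⋈[h=g] R) → 4

== RESULT ==
h | f | g | c
3 | 3 | 3 | 5
3 | 3 | 3 | 5
3 | 7 | 3 | 8
3 | 7 | 3 | 8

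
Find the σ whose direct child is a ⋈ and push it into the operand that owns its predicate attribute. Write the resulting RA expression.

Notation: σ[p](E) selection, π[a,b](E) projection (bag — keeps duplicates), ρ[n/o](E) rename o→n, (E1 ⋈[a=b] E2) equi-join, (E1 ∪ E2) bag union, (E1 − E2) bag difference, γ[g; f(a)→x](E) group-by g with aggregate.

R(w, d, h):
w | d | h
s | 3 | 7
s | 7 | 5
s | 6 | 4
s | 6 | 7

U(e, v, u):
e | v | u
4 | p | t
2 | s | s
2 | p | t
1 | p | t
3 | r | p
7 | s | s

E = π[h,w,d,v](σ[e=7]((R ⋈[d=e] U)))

σ filters on e, owned by the right side.
E' = π[h,w,d,v]((R ⋈[d=e] σ[e=7](U)))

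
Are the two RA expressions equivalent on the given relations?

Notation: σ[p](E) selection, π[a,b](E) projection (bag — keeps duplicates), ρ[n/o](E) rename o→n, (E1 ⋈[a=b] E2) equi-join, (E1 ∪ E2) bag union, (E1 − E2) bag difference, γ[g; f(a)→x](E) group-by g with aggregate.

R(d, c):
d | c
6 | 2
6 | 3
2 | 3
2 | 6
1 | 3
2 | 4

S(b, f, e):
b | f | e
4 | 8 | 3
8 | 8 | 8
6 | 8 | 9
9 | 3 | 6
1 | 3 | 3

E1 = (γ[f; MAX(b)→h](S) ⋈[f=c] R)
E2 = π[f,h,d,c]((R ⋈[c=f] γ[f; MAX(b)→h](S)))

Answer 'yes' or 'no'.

E1 subexpression sizes:
  S → 5
  γ[f; MAX(b)→h](S) → 2
  R → 6
  (γ[f; MAX(b)→h](S) ⋈[f=c] R) → 3
E2 subexpression sizes:
  R → 6
  S → 5
  γ[f; MAX(b)→h](S) → 2
  (R ⋈[c=f] γ[f; MAX(b)→h](S)) → 3
  π[f,h,d,c]((R ⋈[c=f] γ[f; MAX(b)→h](S))) → 3

E1 and E2 produce the same multiset:
f | h | d | c
3 | 9 | 1 | 3
3 | 9 | 2 | 3
3 | 9 | 6 | 3

yes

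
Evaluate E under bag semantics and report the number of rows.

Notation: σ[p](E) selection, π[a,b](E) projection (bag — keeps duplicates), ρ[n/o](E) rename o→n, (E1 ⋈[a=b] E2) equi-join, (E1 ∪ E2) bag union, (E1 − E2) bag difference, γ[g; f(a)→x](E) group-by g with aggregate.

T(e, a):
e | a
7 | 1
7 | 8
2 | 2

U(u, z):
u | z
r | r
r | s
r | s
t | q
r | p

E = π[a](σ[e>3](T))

Subexpression sizes:
  T → 3
  σ[e>3](T) → 2
  π[a](σ[e>3](T)) → 2

|E| = 2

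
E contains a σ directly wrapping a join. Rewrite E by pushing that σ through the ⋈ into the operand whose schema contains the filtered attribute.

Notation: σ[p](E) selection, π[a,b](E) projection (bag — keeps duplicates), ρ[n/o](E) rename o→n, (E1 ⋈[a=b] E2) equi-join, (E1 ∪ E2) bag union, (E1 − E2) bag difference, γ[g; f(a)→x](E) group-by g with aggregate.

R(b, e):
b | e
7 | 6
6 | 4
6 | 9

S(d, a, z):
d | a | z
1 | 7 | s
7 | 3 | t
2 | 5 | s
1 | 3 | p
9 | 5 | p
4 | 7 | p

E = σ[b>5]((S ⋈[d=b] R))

σ filters on b, owned by the right side.
E' = (S ⋈[d=b] σ[b>5](R))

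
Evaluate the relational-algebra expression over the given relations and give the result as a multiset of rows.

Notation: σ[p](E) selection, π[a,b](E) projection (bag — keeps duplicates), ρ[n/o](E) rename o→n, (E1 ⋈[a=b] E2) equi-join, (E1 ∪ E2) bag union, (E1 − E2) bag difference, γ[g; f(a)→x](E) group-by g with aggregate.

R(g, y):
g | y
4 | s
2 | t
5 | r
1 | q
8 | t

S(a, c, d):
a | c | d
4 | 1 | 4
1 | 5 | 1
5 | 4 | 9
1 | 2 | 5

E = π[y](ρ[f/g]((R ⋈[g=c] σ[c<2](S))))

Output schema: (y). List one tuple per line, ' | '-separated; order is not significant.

Per-node cardinality:
  R → 5
  S → 4
  σ[c<2](S) → 1
  (R ⋈[g=c] σ[c<2](S)) → 1
  ρ[f/g]((R ⋈[g=c] σ[c<2](S))) → 1
  π[y](ρ[f/g]((R ⋈[g=c] σ[c<2](S)))) → 1

== RESULT ==
y
q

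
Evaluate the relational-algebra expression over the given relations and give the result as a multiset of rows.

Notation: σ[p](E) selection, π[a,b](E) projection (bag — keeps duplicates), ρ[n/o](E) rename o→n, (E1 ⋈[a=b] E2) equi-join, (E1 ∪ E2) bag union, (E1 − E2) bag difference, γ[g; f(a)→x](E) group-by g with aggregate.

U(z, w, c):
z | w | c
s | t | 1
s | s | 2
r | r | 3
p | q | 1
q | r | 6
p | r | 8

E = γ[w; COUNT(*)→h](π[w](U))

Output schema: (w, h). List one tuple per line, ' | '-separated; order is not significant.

Stepwise |·|:
  U → 6
  π[w](U) → 6
  γ[w; COUNT(*)→h](π[w](U)) → 4

== RESULT ==
w | h
q | 1
r | 3
s | 1
t | 1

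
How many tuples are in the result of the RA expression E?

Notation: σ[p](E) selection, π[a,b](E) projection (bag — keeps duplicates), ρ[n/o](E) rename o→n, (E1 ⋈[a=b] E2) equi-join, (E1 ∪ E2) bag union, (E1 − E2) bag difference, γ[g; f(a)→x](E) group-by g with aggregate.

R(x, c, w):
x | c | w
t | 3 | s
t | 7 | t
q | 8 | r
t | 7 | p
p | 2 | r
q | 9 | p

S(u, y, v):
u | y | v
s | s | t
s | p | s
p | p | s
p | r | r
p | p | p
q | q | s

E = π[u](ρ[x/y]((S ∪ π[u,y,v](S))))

Per-node cardinality:
  S → 6
  S → 6
  π[u,y,v](S) → 6
  (S ∪ π[u,y,v](S)) → 12
  ρ[x/y]((S ∪ π[u,y,v](S))) → 12
  π[u](ρ[x/y]((S ∪ π[u,y,v](S)))) → 12

|E| = 12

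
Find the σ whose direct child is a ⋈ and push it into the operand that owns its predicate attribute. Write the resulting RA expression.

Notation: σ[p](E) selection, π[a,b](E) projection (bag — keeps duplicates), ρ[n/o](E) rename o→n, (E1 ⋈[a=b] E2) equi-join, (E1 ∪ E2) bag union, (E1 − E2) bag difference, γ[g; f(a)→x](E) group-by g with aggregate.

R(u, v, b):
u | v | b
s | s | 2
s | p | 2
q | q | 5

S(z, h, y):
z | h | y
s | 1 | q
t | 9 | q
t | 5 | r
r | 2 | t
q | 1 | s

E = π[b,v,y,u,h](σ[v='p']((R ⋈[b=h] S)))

σ filters on v, owned by the left side.
E' = π[b,v,y,u,h]((σ[v='p'](R) ⋈[b=h] S))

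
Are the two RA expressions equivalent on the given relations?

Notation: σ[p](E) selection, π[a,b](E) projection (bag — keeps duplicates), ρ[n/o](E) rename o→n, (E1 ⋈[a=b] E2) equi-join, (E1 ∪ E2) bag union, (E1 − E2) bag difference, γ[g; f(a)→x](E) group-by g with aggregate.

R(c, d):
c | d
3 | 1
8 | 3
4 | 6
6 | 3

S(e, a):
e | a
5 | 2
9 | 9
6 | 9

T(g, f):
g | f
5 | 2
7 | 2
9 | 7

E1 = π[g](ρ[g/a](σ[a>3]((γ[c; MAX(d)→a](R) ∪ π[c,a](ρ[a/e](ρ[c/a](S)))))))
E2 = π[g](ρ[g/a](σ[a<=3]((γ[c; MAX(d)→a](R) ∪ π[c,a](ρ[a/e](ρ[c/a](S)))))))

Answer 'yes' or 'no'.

E1 stepwise |·|:
  R → 4
  γ[c; MAX(d)→a](R) → 4
  S → 3
  ρ[c/a](S) → 3
  ρ[a/e](ρ[c/a](S)) → 3
  π[c,a](ρ[a/e](ρ[c/a](S))) → 3
  (γ[c; MAX(d)→a](R) ∪ π[c,a](ρ[a/e](ρ[c/a](S)))) → 7
  σ[a>3]((γ[c; MAX(d)→a](R) ∪ π[c,a](ρ[a/e](ρ[c/a](S))))) → 4
  ρ[g/a](σ[a>3]((γ[c; MAX(d)→a](R) ∪ π[c,a](ρ[a/e](ρ[c/a](S)))))) → 4
  π[g](ρ[g/a](σ[a>3]((γ[c; MAX(d)→a](R) ∪ π[c,a](ρ[a/e](ρ[c/a](S))))))) → 4
E2 stepwise |·|:
  R → 4
  γ[c; MAX(d)→a](R) → 4
  S → 3
  ρ[c/a](S) → 3
  ρ[a/e](ρ[c/a](S)) → 3
  π[c,a](ρ[a/e](ρ[c/a](S))) → 3
  (γ[c; MAX(d)→a](R) ∪ π[c,a](ρ[a/e](ρ[c/a](S)))) → 7
  σ[a<=3]((γ[c; MAX(d)→a](R) ∪ π[c,a](ρ[a/e](ρ[c/a](S))))) → 3
  ρ[g/a](σ[a<=3]((γ[c; MAX(d)→a](R) ∪ π[c,a](ρ[a/e](ρ[c/a](S)))))) → 3
  π[g](ρ[g/a](σ[a<=3]((γ[c; MAX(d)→a](R) ∪ π[c,a](ρ[a/e](ρ[c/a](S))))))) → 3

E1 result:
g
5
6
6
9
E2 result:
g
1
3
3
Witness: (6,) appears 2× in E1 but 0× in E2.

no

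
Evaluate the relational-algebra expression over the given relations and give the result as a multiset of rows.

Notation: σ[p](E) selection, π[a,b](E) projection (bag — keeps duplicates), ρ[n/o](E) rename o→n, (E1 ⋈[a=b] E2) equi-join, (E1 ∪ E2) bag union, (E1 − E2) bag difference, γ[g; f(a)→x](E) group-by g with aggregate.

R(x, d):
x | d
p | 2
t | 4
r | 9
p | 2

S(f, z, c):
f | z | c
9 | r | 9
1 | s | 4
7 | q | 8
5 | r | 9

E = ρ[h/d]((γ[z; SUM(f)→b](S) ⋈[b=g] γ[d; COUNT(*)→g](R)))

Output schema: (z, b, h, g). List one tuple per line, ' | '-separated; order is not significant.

Per-node cardinality:
  S → 4
  γ[z; SUM(f)→b](S) → 3
  R → 4
  γ[d; COUNT(*)→g](R) → 3
  (γ[z; SUM(f)→b](S) ⋈[b=g] γ[d; COUNT(*)→g](R)) → 2
  ρ[h/d]((γ[z; SUM(f)→b](S) ⋈[b=g] γ[d; COUNT(*)→g](R))) → 2

== RESULT ==
z | b | h | g
s | 1 | 4 | 1
s | 1 | 9 | 1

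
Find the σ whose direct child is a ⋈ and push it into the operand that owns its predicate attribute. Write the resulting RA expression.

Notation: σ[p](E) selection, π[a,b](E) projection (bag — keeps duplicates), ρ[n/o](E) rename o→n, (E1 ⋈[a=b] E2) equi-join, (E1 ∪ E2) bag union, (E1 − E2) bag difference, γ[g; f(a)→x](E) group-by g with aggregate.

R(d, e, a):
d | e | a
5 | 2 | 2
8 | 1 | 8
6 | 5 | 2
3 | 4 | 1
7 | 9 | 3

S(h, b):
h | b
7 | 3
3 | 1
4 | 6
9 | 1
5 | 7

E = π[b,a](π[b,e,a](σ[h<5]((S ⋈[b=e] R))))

σ filters on h, owned by the left side.
E' = π[b,a](π[b,e,a]((σ[h<5](S) ⋈[b=e] R)))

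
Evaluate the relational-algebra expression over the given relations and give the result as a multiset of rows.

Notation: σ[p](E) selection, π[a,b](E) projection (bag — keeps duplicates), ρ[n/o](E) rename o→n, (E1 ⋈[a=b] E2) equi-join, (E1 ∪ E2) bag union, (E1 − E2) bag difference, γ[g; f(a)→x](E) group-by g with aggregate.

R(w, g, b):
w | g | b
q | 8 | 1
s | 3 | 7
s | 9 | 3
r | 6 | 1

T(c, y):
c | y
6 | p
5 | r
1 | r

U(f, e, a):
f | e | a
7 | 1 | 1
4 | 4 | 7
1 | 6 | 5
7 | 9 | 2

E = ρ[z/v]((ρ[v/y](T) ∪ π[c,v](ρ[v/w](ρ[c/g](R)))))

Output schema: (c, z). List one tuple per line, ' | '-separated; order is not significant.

Per-node cardinality:
  T → 3
  ρ[v/y](T) → 3
  R → 4
  ρ[c/g](R) → 4
  ρ[v/w](ρ[c/g](R)) → 4
  π[c,v](ρ[v/w](ρ[c/g](R))) → 4
  (ρ[v/y](T) ∪ π[c,v](ρ[v/w](ρ[c/g](R)))) → 7
  ρ[z/v]((ρ[v/y](T) ∪ π[c,v](ρ[v/w](ρ[c/g](R))))) → 7

== RESULT ==
c | z
1 | r
3 | s
5 | r
6 | p
6 | r
8 | q
9 | s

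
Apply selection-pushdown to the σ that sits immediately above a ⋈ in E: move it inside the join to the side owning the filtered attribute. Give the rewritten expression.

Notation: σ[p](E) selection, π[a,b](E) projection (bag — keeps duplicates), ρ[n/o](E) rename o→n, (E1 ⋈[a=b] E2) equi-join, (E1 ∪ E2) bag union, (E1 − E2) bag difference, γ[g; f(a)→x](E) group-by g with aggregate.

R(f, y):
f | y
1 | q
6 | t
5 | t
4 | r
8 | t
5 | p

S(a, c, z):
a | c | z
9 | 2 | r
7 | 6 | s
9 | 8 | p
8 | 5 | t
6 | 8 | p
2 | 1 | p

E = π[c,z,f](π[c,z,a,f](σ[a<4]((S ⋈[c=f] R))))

σ filters on a, owned by the left side.
E' = π[c,z,f](π[c,z,a,f]((σ[a<4](S) ⋈[c=f] R)))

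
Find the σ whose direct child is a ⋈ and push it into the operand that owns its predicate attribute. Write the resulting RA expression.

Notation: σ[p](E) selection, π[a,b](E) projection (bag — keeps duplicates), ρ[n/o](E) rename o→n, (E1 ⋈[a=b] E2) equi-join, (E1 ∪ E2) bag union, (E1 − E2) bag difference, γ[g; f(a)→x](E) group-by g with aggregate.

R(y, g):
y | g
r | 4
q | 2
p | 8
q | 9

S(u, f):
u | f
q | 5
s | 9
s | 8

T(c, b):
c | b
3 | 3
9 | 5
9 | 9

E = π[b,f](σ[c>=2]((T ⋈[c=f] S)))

σ filters on c, owned by the left side.
E' = π[b,f]((σ[c>=2](T) ⋈[c=f] S))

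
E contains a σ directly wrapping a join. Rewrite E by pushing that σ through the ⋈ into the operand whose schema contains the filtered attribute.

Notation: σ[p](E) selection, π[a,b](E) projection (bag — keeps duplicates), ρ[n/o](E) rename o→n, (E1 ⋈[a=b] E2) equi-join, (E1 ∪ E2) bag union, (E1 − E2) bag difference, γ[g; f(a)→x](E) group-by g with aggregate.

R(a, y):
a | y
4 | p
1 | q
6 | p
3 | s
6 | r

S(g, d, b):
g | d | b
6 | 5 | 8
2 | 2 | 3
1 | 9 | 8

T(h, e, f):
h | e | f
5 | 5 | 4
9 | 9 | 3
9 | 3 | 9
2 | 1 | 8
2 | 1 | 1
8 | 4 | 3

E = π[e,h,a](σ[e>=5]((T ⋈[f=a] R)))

σ filters on e, owned by the left side.
E' = π[e,h,a]((σ[e>=5](T) ⋈[f=a] R))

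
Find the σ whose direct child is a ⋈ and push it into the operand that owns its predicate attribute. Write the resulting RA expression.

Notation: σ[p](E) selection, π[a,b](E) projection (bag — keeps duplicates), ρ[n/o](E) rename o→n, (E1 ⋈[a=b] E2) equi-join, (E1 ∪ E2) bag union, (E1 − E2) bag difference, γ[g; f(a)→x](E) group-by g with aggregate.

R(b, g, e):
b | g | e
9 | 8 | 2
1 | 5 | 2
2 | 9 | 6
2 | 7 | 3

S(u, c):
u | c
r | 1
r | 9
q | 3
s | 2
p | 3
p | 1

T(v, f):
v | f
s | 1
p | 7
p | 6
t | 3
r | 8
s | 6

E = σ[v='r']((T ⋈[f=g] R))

σ filters on v, owned by the left side.
E' = (σ[v='r'](T) ⋈[f=g] R)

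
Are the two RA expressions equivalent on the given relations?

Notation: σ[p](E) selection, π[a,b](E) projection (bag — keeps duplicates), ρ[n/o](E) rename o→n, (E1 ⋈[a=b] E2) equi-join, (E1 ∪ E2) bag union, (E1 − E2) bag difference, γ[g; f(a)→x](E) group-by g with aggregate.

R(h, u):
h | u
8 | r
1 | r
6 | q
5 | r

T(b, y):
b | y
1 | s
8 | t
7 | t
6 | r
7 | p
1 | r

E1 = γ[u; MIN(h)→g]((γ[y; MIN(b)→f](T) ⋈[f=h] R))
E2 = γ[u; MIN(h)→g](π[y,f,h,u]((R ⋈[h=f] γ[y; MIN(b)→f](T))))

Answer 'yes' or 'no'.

E1 stepwise |·|:
  T → 6
  γ[y; MIN(b)→f](T) → 4
  R → 4
  (γ[y; MIN(b)→f](T) ⋈[f=h] R) → 2
  γ[u; MIN(h)→g]((γ[y; MIN(b)→f](T) ⋈[f=h] R)) → 1
E2 stepwise |·|:
  R → 4
  T → 6
  γ[y; MIN(b)→f](T) → 4
  (R ⋈[h=f] γ[y; MIN(b)→f](T)) → 2
  π[y,f,h,u]((R ⋈[h=f] γ[y; MIN(b)→f](T))) → 2
  γ[u; MIN(h)→g](π[y,f,h,u]((R ⋈[h=f] γ[y; MIN(b)→f](T)))) → 1

E1 and E2 produce the same multiset:
u | g
r | 1

yes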